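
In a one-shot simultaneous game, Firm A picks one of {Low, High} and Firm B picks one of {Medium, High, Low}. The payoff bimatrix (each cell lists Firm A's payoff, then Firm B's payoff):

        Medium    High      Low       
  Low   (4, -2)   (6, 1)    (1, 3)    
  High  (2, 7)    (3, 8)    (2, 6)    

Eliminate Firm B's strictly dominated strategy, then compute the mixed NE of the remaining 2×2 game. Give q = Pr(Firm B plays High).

q = 1/4

Firm B's strategy Medium is strictly dominated by High: 1 > -2 and 8 > 7. Eliminate Medium.
In a mixed equilibrium Firm A is indifferent between Low and High; this condition fixes q.
  Firm A's payoff to Low: q·6 + (1−q)·1 = 5q + 1
  Firm A's payoff to High: q·3 + (1−q)·2 = q + 2
  5q + 1 = q + 2  ⇒  4q = 1  ⇒  q = 1/4.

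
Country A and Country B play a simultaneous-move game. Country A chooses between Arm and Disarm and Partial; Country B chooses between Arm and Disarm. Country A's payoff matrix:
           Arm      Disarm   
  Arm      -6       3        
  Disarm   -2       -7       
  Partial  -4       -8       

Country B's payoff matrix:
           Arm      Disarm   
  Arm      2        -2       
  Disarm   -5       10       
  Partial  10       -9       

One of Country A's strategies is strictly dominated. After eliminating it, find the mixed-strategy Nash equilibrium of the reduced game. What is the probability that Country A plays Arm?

Country A's strategy Partial is strictly dominated by Disarm: -2 > -4 and -7 > -8. Eliminate Partial.
Country B's indifference between Arm and Disarm determines Country A's mixing probability p:
  Country B's payoff from Arm: p·2 + (1−p)·(-5) = 7p - 5
  Country B's payoff from Disarm: p·(-2) + (1−p)·10 = -12p + 10
  7p - 5 = -12p + 10  ⇒  19p = 15  ⇒  p = 15/19.

p = 15/19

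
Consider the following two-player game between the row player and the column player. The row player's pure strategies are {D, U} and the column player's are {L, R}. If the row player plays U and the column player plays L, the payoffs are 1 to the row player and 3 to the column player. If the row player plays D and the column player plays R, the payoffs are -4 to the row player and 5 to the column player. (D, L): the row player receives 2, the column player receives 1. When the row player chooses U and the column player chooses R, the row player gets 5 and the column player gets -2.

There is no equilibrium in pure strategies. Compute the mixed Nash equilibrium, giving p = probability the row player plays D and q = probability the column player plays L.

The row player's mix must leave the column player indifferent between L and R.
  the column player's expected payoff from L: p·1 + (1−p)·3 = -2p + 3
  the column player's expected payoff from R: p·5 + (1−p)·(-2) = 7p - 2
  -2p + 3 = 7p - 2  ⇒  -9p = -5  ⇒  p = 5/9.
The row player's indifference between D and U determines the column player's mixing probability q:
  the row player's expected payoff from D: q·2 + (1−q)·(-4) = 6q - 4
  the row player's expected payoff from U: q·1 + (1−q)·5 = -4q + 5
  6q - 4 = -4q + 5  ⇒  10q = 9  ⇒  q = 9/10.

p = 5/9, q = 9/10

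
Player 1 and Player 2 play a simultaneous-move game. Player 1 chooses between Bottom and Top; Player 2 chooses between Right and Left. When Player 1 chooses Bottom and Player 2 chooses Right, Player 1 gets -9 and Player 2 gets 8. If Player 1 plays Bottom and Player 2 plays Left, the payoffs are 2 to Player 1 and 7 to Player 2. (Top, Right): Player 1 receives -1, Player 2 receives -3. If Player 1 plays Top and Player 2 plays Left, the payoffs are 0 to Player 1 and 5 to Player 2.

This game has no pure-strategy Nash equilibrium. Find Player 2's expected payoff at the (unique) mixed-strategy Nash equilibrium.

61/9

Player 2's indifference between Right and Left determines Player 1's mixing probability p:
  Player 2's expected payoff from Right: p·8 + (1−p)·(-3) = 11p - 3
  Player 2's expected payoff from Left: p·7 + (1−p)·5 = 2p + 5
  11p - 3 = 2p + 5  ⇒  9p = 8  ⇒  p = 8/9.
At equilibrium Player 2 is indifferent across columns, so Player 2's payoff equals the payoff from Right: (8/9)·8 + (1/9)·(-3) = 61/9.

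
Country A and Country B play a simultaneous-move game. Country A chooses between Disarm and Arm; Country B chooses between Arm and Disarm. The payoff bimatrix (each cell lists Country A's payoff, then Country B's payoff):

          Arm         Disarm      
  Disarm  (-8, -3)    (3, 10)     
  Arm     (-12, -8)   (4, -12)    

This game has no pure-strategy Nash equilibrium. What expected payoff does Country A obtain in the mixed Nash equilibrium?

4/5

Country B's mix must leave Country A indifferent between Disarm and Arm.
  Country A's expected payoff from Disarm: q·(-8) + (1−q)·3 = -11q + 3
  Country A's expected payoff from Arm: q·(-12) + (1−q)·4 = -16q + 4
  -11q + 3 = -16q + 4  ⇒  5q = 1  ⇒  q = 1/5.
At equilibrium Country A is indifferent across rows, so Country A's payoff equals the payoff from Disarm: (1/5)·(-8) + (4/5)·3 = 4/5.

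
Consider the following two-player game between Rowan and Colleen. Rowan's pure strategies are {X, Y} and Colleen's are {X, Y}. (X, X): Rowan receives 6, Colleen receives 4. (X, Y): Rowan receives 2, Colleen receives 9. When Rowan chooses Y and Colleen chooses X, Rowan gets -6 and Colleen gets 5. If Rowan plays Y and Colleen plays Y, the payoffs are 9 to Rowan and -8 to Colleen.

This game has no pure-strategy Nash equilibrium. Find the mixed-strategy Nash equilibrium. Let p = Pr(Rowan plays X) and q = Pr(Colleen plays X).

Set Colleen's expected payoff from X equal to that from Y:
  Colleen's payoff to X: p·4 + (1−p)·5 = -p + 5
  Colleen's payoff to Y: p·9 + (1−p)·(-8) = 17p - 8
  -p + 5 = 17p - 8  ⇒  -18p = -13  ⇒  p = 13/18.
For Rowan to be willing to mix, Rowan must be indifferent between X and Y, which pins down Colleen's mix.
  Rowan's payoff to X: q·6 + (1−q)·2 = 4q + 2
  Rowan's payoff to Y: q·(-6) + (1−q)·9 = -15q + 9
  4q + 2 = -15q + 9  ⇒  19q = 7  ⇒  q = 7/19.

p = 13/18, q = 7/19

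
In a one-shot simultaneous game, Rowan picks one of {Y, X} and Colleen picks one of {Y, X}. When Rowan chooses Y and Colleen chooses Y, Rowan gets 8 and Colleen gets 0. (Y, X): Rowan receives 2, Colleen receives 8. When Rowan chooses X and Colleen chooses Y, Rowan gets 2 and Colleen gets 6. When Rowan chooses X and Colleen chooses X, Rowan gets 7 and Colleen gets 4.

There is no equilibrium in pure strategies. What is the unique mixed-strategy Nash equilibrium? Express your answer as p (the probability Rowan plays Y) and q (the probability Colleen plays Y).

p = 1/5, q = 5/11

In a mixed equilibrium Colleen is indifferent between Y and X; this condition fixes p.
  Colleen's expected payoff from Y: p·0 + (1−p)·6 = -6p + 6
  Colleen's expected payoff from X: p·8 + (1−p)·4 = 4p + 4
  -6p + 6 = 4p + 4  ⇒  -10p = -2  ⇒  p = 1/5.
For Rowan to be willing to mix, Rowan must be indifferent between Y and X, which pins down Colleen's mix.
  Rowan's payoff to Y: q·8 + (1−q)·2 = 6q + 2
  Rowan's payoff to X: q·2 + (1−q)·7 = -5q + 7
  6q + 2 = -5q + 7  ⇒  11q = 5  ⇒  q = 5/11.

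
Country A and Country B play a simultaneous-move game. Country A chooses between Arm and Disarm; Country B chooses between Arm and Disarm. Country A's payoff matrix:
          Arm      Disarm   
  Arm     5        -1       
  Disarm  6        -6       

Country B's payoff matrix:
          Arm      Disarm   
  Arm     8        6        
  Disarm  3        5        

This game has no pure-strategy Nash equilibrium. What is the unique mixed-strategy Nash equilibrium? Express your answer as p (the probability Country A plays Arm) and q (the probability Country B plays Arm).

p = 1/2, q = 5/6

Set Country B's expected payoff from Arm equal to that from Disarm:
  Country B's payoff from Arm: p·8 + (1−p)·3 = 5p + 3
  Country B's payoff from Disarm: p·6 + (1−p)·5 = p + 5
  5p + 3 = p + 5  ⇒  4p = 2  ⇒  p = 1/2.
Country B's mix must leave Country A indifferent between Arm and Disarm.
  Country A's payoff to Arm: q·5 + (1−q)·(-1) = 6q - 1
  Country A's payoff to Disarm: q·6 + (1−q)·(-6) = 12q - 6
  6q - 1 = 12q - 6  ⇒  -6q = -5  ⇒  q = 5/6.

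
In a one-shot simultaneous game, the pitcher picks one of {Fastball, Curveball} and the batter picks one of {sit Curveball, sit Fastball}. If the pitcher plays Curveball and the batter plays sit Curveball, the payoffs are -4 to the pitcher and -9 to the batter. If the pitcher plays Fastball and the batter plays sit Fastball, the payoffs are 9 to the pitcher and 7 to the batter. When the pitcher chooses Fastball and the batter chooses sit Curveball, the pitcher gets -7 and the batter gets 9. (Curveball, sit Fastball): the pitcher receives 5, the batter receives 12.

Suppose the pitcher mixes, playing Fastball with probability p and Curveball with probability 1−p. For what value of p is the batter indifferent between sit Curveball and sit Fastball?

p = 21/23

The pitcher's mix must leave the batter indifferent between sit Curveball and sit Fastball.
  the batter's expected payoff from sit Curveball: p·9 + (1−p)·(-9) = 18p - 9
  the batter's expected payoff from sit Fastball: p·7 + (1−p)·12 = -5p + 12
  18p - 9 = -5p + 12  ⇒  23p = 21  ⇒  p = 21/23.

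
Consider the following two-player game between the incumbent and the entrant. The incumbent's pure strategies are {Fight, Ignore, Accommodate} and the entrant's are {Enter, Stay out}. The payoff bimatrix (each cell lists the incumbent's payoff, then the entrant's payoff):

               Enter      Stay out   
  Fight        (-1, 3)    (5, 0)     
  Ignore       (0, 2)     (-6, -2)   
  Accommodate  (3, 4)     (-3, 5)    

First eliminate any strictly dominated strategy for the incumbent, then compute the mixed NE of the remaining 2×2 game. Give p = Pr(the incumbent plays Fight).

p = 1/4

The incumbent's strategy Ignore is strictly dominated by Accommodate: 3 > 0 and -3 > -6. Eliminate Ignore.
For the entrant to be willing to mix, the entrant must be indifferent between Enter and Stay out, which pins down the incumbent's mix.
  the entrant's payoff to Enter: p·3 + (1−p)·4 = -p + 4
  the entrant's payoff to Stay out: p·0 + (1−p)·5 = -5p + 5
  -p + 4 = -5p + 5  ⇒  4p = 1  ⇒  p = 1/4.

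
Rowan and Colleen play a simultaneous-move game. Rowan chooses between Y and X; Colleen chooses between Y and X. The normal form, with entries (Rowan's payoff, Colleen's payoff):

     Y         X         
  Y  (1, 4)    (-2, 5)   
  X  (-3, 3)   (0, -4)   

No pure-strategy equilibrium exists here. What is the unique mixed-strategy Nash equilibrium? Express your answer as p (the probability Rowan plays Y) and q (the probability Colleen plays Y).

For Colleen to be willing to mix, Colleen must be indifferent between Y and X, which pins down Rowan's mix.
  Colleen's payoff to Y: p·4 + (1−p)·3 = p + 3
  Colleen's payoff to X: p·5 + (1−p)·(-4) = 9p - 4
  p + 3 = 9p - 4  ⇒  -8p = -7  ⇒  p = 7/8.
Rowan's indifference between Y and X determines Colleen's mixing probability q:
  Rowan's payoff from Y: q·1 + (1−q)·(-2) = 3q - 2
  Rowan's payoff from X: q·(-3) + (1−q)·0 = -3q
  3q - 2 = -3q  ⇒  6q = 2  ⇒  q = 1/3.

p = 7/8, q = 1/3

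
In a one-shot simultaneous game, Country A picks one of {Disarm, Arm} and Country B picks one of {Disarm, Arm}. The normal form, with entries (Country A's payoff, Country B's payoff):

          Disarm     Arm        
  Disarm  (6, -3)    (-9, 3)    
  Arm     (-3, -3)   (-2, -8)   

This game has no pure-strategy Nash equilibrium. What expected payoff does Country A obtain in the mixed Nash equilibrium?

In a mixed equilibrium Country A is indifferent between Disarm and Arm; this condition fixes q.
  Country A's payoff to Disarm: q·6 + (1−q)·(-9) = 15q - 9
  Country A's payoff to Arm: q·(-3) + (1−q)·(-2) = -q - 2
  15q - 9 = -q - 2  ⇒  16q = 7  ⇒  q = 7/16.
At equilibrium Country A is indifferent across rows, so Country A's payoff equals the payoff from Disarm: (7/16)·6 + (9/16)·(-9) = -39/16.

-39/16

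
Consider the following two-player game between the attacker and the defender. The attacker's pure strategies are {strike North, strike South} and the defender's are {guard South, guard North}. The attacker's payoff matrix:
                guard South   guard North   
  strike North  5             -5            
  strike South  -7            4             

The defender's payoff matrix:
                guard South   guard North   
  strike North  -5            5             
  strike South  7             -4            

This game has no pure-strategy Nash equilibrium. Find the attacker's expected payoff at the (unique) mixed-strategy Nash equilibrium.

-5/7

The attacker's indifference between strike North and strike South determines the defender's mixing probability q:
  the attacker's payoff to strike North: q·5 + (1−q)·(-5) = 10q - 5
  the attacker's payoff to strike South: q·(-7) + (1−q)·4 = -11q + 4
  10q - 5 = -11q + 4  ⇒  21q = 9  ⇒  q = 3/7.
At equilibrium the attacker is indifferent across rows, so the attacker's payoff equals the payoff from strike North: (3/7)·5 + (4/7)·(-5) = -5/7.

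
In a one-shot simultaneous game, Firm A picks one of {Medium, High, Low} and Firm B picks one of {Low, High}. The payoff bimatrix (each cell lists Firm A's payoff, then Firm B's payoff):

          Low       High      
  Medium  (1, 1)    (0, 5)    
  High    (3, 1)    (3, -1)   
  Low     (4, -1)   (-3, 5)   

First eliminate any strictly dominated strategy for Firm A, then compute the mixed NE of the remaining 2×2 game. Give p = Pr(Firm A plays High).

Firm A's strategy Medium is strictly dominated by High: 3 > 1 and 3 > 0. Eliminate Medium.
Firm B's indifference between Low and High determines Firm A's mixing probability p:
  Firm B's payoff to Low: p·1 + (1−p)·(-1) = 2p - 1
  Firm B's payoff to High: p·(-1) + (1−p)·5 = -6p + 5
  2p - 1 = -6p + 5  ⇒  8p = 6  ⇒  p = 3/4.

p = 3/4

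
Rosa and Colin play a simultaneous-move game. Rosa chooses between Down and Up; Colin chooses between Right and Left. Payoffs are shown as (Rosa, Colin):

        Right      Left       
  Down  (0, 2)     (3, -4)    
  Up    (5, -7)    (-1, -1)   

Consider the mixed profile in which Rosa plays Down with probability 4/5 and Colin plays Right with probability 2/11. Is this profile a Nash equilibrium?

Given Rosa's mix p = 4/5, Colin's payoff from Right is 1/5 but from Left is -17/5. Colin strictly prefers Right, so Colin would not mix.
So the proposed profile is not a Nash equilibrium.

No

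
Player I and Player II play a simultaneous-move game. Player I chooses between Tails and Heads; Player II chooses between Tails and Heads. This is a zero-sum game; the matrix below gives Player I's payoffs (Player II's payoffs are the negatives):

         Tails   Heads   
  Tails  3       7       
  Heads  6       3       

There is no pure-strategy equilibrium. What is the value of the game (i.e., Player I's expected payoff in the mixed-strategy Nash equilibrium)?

Player II's mix must leave Player I indifferent between Tails and Heads.
  Player I's payoff from Tails: q·3 + (1−q)·7 = -4q + 7
  Player I's payoff from Heads: q·6 + (1−q)·3 = 3q + 3
  -4q + 7 = 3q + 3  ⇒  -7q = -4  ⇒  q = 4/7.
The value is Player I's expected payoff against this mix (using Tails): (4/7)·3 + (3/7)·7 = 33/7.

v = 33/7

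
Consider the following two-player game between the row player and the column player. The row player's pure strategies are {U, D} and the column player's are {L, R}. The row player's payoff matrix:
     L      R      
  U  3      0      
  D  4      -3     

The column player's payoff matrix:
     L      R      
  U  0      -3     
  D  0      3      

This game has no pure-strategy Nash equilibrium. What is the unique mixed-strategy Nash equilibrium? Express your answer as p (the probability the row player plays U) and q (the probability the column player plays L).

For the column player to be willing to mix, the column player must be indifferent between L and R, which pins down the row player's mix.
  the column player's payoff to L: p·0 + (1−p)·0 = 0
  the column player's payoff to R: p·(-3) + (1−p)·3 = -6p + 3
  0 = -6p + 3  ⇒  6p = 3  ⇒  p = 1/2.
The row player's indifference between U and D determines the column player's mixing probability q:
  the row player's payoff from U: q·3 + (1−q)·0 = 3q
  the row player's payoff from D: q·4 + (1−q)·(-3) = 7q - 3
  3q = 7q - 3  ⇒  -4q = -3  ⇒  q = 3/4.

p = 1/2, q = 3/4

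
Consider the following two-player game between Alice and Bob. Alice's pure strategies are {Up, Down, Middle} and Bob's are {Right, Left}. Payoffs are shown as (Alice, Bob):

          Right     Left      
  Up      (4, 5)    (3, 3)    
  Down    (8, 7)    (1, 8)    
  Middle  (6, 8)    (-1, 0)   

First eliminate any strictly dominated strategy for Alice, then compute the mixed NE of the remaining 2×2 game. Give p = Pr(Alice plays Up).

Alice's strategy Middle is strictly dominated by Down: 8 > 6 and 1 > -1. Eliminate Middle.
Alice's mix must leave Bob indifferent between Right and Left.
  Bob's expected payoff from Right: p·5 + (1−p)·7 = -2p + 7
  Bob's expected payoff from Left: p·3 + (1−p)·8 = -5p + 8
  -2p + 7 = -5p + 8  ⇒  3p = 1  ⇒  p = 1/3.

p = 1/3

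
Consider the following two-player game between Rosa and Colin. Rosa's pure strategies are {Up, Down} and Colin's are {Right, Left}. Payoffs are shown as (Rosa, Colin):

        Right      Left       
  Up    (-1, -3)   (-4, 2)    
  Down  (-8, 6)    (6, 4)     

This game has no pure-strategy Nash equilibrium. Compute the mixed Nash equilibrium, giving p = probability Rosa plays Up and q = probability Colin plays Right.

p = 2/7, q = 10/17

Colin's indifference between Right and Left determines Rosa's mixing probability p:
  Colin's payoff from Right: p·(-3) + (1−p)·6 = -9p + 6
  Colin's payoff from Left: p·2 + (1−p)·4 = -2p + 4
  -9p + 6 = -2p + 4  ⇒  -7p = -2  ⇒  p = 2/7.
In a mixed equilibrium Rosa is indifferent between Up and Down; this condition fixes q.
  Rosa's expected payoff from Up: q·(-1) + (1−q)·(-4) = 3q - 4
  Rosa's expected payoff from Down: q·(-8) + (1−q)·6 = -14q + 6
  3q - 4 = -14q + 6  ⇒  17q = 10  ⇒  q = 10/17.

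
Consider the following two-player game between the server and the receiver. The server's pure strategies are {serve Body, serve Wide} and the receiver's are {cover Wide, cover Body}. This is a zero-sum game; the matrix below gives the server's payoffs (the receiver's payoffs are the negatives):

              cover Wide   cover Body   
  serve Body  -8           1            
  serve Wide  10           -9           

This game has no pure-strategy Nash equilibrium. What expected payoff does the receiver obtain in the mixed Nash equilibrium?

31/14

The receiver's indifference between cover Wide and cover Body determines the server's mixing probability p:
  the receiver's payoff from cover Wide: p·8 + (1−p)·(-10) = 18p - 10
  the receiver's payoff from cover Body: p·(-1) + (1−p)·9 = -10p + 9
  18p - 10 = -10p + 9  ⇒  28p = 19  ⇒  p = 19/28.
At equilibrium the receiver is indifferent across columns, so the receiver's payoff equals the payoff from cover Wide: (19/28)·8 + (9/28)·(-10) = 31/14.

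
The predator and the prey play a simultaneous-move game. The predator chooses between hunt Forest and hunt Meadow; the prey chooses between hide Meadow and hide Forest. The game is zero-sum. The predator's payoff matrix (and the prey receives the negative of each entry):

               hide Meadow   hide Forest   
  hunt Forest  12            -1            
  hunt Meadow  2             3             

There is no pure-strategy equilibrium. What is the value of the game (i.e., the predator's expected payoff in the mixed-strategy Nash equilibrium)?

v = 19/7

The prey's mix must leave the predator indifferent between hunt Forest and hunt Meadow.
  the predator's payoff to hunt Forest: q·12 + (1−q)·(-1) = 13q - 1
  the predator's payoff to hunt Meadow: q·2 + (1−q)·3 = -q + 3
  13q - 1 = -q + 3  ⇒  14q = 4  ⇒  q = 2/7.
The value is the predator's expected payoff against this mix (using hunt Forest): (2/7)·12 + (5/7)·(-1) = 19/7.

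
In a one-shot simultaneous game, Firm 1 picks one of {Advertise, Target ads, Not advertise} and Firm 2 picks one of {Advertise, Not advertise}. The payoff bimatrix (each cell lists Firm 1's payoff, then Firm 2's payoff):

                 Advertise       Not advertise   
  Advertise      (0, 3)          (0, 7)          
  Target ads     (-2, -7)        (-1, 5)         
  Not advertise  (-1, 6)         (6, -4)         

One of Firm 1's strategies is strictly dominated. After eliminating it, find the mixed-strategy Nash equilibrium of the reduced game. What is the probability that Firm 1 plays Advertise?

Firm 1's strategy Target ads is strictly dominated by Advertise: 0 > -2 and 0 > -1. Eliminate Target ads.
Set Firm 2's expected payoff from Advertise equal to that from Not advertise:
  Firm 2's expected payoff from Advertise: p·3 + (1−p)·6 = -3p + 6
  Firm 2's expected payoff from Not advertise: p·7 + (1−p)·(-4) = 11p - 4
  -3p + 6 = 11p - 4  ⇒  -14p = -10  ⇒  p = 5/7.

p = 5/7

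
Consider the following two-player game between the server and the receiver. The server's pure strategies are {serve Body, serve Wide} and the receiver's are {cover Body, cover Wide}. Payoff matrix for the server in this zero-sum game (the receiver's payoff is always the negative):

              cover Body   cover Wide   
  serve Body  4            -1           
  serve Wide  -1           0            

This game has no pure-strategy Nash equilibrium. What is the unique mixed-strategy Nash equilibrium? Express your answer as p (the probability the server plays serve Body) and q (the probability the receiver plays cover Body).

p = 1/6, q = 1/6

The server's mix must leave the receiver indifferent between cover Body and cover Wide.
  the receiver's expected payoff from cover Body: p·(-4) + (1−p)·1 = -5p + 1
  the receiver's expected payoff from cover Wide: p·1 + (1−p)·0 = p
  -5p + 1 = p  ⇒  -6p = -1  ⇒  p = 1/6.
The receiver's mix must leave the server indifferent between serve Body and serve Wide.
  the server's payoff to serve Body: q·4 + (1−q)·(-1) = 5q - 1
  the server's payoff to serve Wide: q·(-1) + (1−q)·0 = -q
  5q - 1 = -q  ⇒  6q = 1  ⇒  q = 1/6.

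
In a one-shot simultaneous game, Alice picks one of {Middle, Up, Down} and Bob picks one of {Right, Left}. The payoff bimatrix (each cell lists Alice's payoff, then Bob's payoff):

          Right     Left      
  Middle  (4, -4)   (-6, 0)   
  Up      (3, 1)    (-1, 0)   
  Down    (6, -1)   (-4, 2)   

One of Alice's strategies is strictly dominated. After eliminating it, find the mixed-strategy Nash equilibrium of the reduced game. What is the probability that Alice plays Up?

p = 3/4

Alice's strategy Middle is strictly dominated by Down: 6 > 4 and -4 > -6. Eliminate Middle.
Set Bob's expected payoff from Right equal to that from Left:
  Bob's payoff to Right: p·1 + (1−p)·(-1) = 2p - 1
  Bob's payoff to Left: p·0 + (1−p)·2 = -2p + 2
  2p - 1 = -2p + 2  ⇒  4p = 3  ⇒  p = 3/4.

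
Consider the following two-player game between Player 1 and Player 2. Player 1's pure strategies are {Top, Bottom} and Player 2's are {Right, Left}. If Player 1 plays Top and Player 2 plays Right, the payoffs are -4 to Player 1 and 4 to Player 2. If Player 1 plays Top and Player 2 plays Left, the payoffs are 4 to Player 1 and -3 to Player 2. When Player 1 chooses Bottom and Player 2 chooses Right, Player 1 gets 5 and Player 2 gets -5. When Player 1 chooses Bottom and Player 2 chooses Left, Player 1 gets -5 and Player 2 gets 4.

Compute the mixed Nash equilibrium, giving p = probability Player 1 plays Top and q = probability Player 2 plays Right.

In a mixed equilibrium Player 2 is indifferent between Right and Left; this condition fixes p.
  Player 2's payoff to Right: p·4 + (1−p)·(-5) = 9p - 5
  Player 2's payoff to Left: p·(-3) + (1−p)·4 = -7p + 4
  9p - 5 = -7p + 4  ⇒  16p = 9  ⇒  p = 9/16.
For Player 1 to be willing to mix, Player 1 must be indifferent between Top and Bottom, which pins down Player 2's mix.
  Player 1's payoff to Top: q·(-4) + (1−q)·4 = -8q + 4
  Player 1's payoff to Bottom: q·5 + (1−q)·(-5) = 10q - 5
  -8q + 4 = 10q - 5  ⇒  -18q = -9  ⇒  q = 1/2.

p = 9/16, q = 1/2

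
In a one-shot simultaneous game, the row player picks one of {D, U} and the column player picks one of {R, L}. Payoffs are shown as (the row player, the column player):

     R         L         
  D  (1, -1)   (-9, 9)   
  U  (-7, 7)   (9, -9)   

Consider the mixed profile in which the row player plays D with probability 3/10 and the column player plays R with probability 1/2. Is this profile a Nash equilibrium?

Given the row player's mix p = 3/10, the column player's payoff from R is 23/5 but from L is -18/5. The column player strictly prefers R, so the column player would not mix.
So the proposed profile is not a Nash equilibrium.

No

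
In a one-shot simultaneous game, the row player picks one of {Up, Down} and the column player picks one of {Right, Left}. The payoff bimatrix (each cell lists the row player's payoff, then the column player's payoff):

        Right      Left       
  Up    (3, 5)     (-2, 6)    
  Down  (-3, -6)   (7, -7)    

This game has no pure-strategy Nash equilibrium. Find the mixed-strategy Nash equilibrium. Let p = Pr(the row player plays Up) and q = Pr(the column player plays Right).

p = 1/2, q = 3/5

The column player's indifference between Right and Left determines the row player's mixing probability p:
  the column player's payoff from Right: p·5 + (1−p)·(-6) = 11p - 6
  the column player's payoff from Left: p·6 + (1−p)·(-7) = 13p - 7
  11p - 6 = 13p - 7  ⇒  -2p = -1  ⇒  p = 1/2.
In a mixed equilibrium the row player is indifferent between Up and Down; this condition fixes q.
  the row player's payoff to Up: q·3 + (1−q)·(-2) = 5q - 2
  the row player's payoff to Down: q·(-3) + (1−q)·7 = -10q + 7
  5q - 2 = -10q + 7  ⇒  15q = 9  ⇒  q = 3/5.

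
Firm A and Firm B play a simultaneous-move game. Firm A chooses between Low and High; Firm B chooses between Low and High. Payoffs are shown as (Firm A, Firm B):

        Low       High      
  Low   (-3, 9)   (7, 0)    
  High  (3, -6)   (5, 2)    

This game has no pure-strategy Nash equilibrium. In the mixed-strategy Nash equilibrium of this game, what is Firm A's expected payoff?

Firm A's indifference between Low and High determines Firm B's mixing probability q:
  Firm A's expected payoff from Low: q·(-3) + (1−q)·7 = -10q + 7
  Firm A's expected payoff from High: q·3 + (1−q)·5 = -2q + 5
  -10q + 7 = -2q + 5  ⇒  -8q = -2  ⇒  q = 1/4.
At equilibrium Firm A is indifferent across rows, so Firm A's payoff equals the payoff from Low: (1/4)·(-3) + (3/4)·7 = 9/2.

9/2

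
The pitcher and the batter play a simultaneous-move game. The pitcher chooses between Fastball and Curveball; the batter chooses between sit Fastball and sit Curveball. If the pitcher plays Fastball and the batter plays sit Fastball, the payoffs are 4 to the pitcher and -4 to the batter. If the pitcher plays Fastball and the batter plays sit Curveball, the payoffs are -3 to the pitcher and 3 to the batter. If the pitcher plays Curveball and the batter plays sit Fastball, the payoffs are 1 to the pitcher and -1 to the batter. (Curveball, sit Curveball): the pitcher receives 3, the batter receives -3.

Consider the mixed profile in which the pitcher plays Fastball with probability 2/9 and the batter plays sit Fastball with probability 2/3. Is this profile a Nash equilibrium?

Check the batter's indifference given the pitcher's mix p = 2/9:
  payoff from sit Fastball = -5/3; payoff from sit Curveball = -5/3 — equal.
Check the pitcher's indifference given the batter's mix q = 2/3:
  payoff from Fastball = 5/3; payoff from Curveball = 5/3 — equal.
Both players are indifferent, so neither can profitably deviate.

Yes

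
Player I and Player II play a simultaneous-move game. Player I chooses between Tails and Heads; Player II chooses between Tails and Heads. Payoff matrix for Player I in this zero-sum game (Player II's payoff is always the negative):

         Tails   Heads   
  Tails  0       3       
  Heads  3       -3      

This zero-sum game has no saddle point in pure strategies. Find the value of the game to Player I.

Player I's indifference between Tails and Heads determines Player II's mixing probability q:
  Player I's payoff from Tails: q·0 + (1−q)·3 = -3q + 3
  Player I's payoff from Heads: q·3 + (1−q)·(-3) = 6q - 3
  -3q + 3 = 6q - 3  ⇒  -9q = -6  ⇒  q = 2/3.
The value is Player I's expected payoff against this mix (using Tails): (2/3)·0 + (1/3)·3 = 1.

v = 1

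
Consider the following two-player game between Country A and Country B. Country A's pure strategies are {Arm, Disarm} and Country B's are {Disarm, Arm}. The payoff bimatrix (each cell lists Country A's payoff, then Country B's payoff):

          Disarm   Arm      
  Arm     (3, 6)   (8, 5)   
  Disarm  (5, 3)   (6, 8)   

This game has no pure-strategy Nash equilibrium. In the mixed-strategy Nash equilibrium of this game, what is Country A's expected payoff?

11/2

Set Country A's expected payoff from Arm equal to that from Disarm:
  Country A's payoff to Arm: q·3 + (1−q)·8 = -5q + 8
  Country A's payoff to Disarm: q·5 + (1−q)·6 = -q + 6
  -5q + 8 = -q + 6  ⇒  -4q = -2  ⇒  q = 1/2.
At equilibrium Country A is indifferent across rows, so Country A's payoff equals the payoff from Arm: (1/2)·3 + (1/2)·8 = 11/2.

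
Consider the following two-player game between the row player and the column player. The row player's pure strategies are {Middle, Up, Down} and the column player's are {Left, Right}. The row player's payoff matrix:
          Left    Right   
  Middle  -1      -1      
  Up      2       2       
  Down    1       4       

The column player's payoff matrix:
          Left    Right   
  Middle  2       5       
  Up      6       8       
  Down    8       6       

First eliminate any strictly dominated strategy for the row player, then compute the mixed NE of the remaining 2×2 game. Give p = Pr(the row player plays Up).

The row player's strategy Middle is strictly dominated by Up: 2 > -1 and 2 > -1. Eliminate Middle.
The column player's indifference between Left and Right determines the row player's mixing probability p:
  the column player's payoff to Left: p·6 + (1−p)·8 = -2p + 8
  the column player's payoff to Right: p·8 + (1−p)·6 = 2p + 6
  -2p + 8 = 2p + 6  ⇒  -4p = -2  ⇒  p = 1/2.

p = 1/2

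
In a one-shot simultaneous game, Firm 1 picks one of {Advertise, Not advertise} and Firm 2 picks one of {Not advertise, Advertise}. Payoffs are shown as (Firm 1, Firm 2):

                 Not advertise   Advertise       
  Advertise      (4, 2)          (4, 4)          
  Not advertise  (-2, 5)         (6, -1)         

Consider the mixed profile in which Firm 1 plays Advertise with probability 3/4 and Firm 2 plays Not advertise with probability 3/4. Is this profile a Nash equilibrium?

No

Given Firm 2's mix q = 3/4, Firm 1's payoff from Advertise is 4 but from Not advertise is 0. Firm 1 strictly prefers Advertise, so Firm 1 would not mix.
So the proposed profile is not a Nash equilibrium.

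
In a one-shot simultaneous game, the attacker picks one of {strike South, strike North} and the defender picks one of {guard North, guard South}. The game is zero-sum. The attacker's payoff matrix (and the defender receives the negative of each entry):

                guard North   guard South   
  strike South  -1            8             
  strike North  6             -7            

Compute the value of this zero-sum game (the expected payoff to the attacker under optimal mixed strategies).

In a mixed equilibrium the attacker is indifferent between strike South and strike North; this condition fixes q.
  the attacker's payoff from strike South: q·(-1) + (1−q)·8 = -9q + 8
  the attacker's payoff from strike North: q·6 + (1−q)·(-7) = 13q - 7
  -9q + 8 = 13q - 7  ⇒  -22q = -15  ⇒  q = 15/22.
The value is the attacker's expected payoff against this mix (using strike South): (15/22)·(-1) + (7/22)·8 = 41/22.

v = 41/22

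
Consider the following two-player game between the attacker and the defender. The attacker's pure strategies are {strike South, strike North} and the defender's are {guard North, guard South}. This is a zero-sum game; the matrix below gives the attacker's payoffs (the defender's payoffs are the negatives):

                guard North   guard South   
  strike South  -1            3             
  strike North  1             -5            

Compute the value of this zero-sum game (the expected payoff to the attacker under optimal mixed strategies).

v = -1/5

Set the attacker's expected payoff from strike South equal to that from strike North:
  the attacker's payoff to strike South: q·(-1) + (1−q)·3 = -4q + 3
  the attacker's payoff to strike North: q·1 + (1−q)·(-5) = 6q - 5
  -4q + 3 = 6q - 5  ⇒  -10q = -8  ⇒  q = 4/5.
The value is the attacker's expected payoff against this mix (using strike South): (4/5)·(-1) + (1/5)·3 = -1/5.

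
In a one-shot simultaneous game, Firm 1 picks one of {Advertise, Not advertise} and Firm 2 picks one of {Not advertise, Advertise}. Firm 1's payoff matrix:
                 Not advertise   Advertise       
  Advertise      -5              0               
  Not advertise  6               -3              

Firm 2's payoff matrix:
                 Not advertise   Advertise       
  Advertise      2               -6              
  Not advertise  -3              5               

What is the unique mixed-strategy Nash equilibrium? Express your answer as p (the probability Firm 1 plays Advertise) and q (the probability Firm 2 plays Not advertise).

p = 1/2, q = 3/14

Firm 1's mix must leave Firm 2 indifferent between Not advertise and Advertise.
  Firm 2's payoff from Not advertise: p·2 + (1−p)·(-3) = 5p - 3
  Firm 2's payoff from Advertise: p·(-6) + (1−p)·5 = -11p + 5
  5p - 3 = -11p + 5  ⇒  16p = 8  ⇒  p = 1/2.
Firm 1's indifference between Advertise and Not advertise determines Firm 2's mixing probability q:
  Firm 1's payoff from Advertise: q·(-5) + (1−q)·0 = -5q
  Firm 1's payoff from Not advertise: q·6 + (1−q)·(-3) = 9q - 3
  -5q = 9q - 3  ⇒  -14q = -3  ⇒  q = 3/14.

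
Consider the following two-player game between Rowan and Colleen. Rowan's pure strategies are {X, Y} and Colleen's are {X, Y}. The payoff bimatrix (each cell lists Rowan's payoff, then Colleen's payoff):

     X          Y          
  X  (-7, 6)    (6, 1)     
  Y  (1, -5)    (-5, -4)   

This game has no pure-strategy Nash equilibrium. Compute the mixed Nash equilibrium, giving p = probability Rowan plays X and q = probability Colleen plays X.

In a mixed equilibrium Colleen is indifferent between X and Y; this condition fixes p.
  Colleen's payoff to X: p·6 + (1−p)·(-5) = 11p - 5
  Colleen's payoff to Y: p·1 + (1−p)·(-4) = 5p - 4
  11p - 5 = 5p - 4  ⇒  6p = 1  ⇒  p = 1/6.
Colleen's mix must leave Rowan indifferent between X and Y.
  Rowan's payoff from X: q·(-7) + (1−q)·6 = -13q + 6
  Rowan's payoff from Y: q·1 + (1−q)·(-5) = 6q - 5
  -13q + 6 = 6q - 5  ⇒  -19q = -11  ⇒  q = 11/19.

p = 1/6, q = 11/19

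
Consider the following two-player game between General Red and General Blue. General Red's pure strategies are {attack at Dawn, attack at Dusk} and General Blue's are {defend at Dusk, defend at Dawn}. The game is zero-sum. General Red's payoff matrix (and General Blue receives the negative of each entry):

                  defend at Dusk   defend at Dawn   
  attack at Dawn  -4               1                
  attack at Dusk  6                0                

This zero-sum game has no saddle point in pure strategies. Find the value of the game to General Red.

General Blue's mix must leave General Red indifferent between attack at Dawn and attack at Dusk.
  General Red's payoff to attack at Dawn: q·(-4) + (1−q)·1 = -5q + 1
  General Red's payoff to attack at Dusk: q·6 + (1−q)·0 = 6q
  -5q + 1 = 6q  ⇒  -11q = -1  ⇒  q = 1/11.
The value is General Red's expected payoff against this mix (using attack at Dawn): (1/11)·(-4) + (10/11)·1 = 6/11.

v = 6/11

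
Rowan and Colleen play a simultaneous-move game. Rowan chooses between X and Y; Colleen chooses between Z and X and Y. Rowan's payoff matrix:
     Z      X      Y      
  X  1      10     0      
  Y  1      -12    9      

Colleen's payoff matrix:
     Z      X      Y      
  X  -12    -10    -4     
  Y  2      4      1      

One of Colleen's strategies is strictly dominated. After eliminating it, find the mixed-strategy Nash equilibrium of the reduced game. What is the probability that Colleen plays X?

q = 9/31

Colleen's strategy Z is strictly dominated by X: -10 > -12 and 4 > 2. Eliminate Z.
Set Rowan's expected payoff from X equal to that from Y:
  Rowan's expected payoff from X: q·10 + (1−q)·0 = 10q
  Rowan's expected payoff from Y: q·(-12) + (1−q)·9 = -21q + 9
  10q = -21q + 9  ⇒  31q = 9  ⇒  q = 9/31.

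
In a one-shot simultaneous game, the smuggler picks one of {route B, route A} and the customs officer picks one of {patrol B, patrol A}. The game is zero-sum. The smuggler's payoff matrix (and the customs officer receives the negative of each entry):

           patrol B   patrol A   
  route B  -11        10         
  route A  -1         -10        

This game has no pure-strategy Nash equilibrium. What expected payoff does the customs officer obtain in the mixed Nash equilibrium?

Set the customs officer's expected payoff from patrol B equal to that from patrol A:
  the customs officer's expected payoff from patrol B: p·11 + (1−p)·1 = 10p + 1
  the customs officer's expected payoff from patrol A: p·(-10) + (1−p)·10 = -20p + 10
  10p + 1 = -20p + 10  ⇒  30p = 9  ⇒  p = 3/10.
At equilibrium the customs officer is indifferent across columns, so the customs officer's payoff equals the payoff from patrol B: (3/10)·11 + (7/10)·1 = 4.

4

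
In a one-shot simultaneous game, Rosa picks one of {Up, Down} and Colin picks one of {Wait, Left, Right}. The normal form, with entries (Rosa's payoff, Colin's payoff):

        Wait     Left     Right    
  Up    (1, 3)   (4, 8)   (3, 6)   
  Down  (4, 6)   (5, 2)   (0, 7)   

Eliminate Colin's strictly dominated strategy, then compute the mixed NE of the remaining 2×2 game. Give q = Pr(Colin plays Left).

q = 3/4

Colin's strategy Wait is strictly dominated by Right: 6 > 3 and 7 > 6. Eliminate Wait.
Rosa's indifference between Up and Down determines Colin's mixing probability q:
  Rosa's payoff from Up: q·4 + (1−q)·3 = q + 3
  Rosa's payoff from Down: q·5 + (1−q)·0 = 5q
  q + 3 = 5q  ⇒  -4q = -3  ⇒  q = 3/4.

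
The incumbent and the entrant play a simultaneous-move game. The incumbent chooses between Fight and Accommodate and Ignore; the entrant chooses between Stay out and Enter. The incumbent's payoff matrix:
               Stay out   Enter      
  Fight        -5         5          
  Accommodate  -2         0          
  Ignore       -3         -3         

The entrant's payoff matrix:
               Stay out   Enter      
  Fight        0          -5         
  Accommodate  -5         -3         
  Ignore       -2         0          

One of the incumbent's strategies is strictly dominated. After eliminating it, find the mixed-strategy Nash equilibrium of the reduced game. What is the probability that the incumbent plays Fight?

p = 2/7

The incumbent's strategy Ignore is strictly dominated by Accommodate: -2 > -3 and 0 > -3. Eliminate Ignore.
The incumbent's mix must leave the entrant indifferent between Stay out and Enter.
  the entrant's expected payoff from Stay out: p·0 + (1−p)·(-5) = 5p - 5
  the entrant's expected payoff from Enter: p·(-5) + (1−p)·(-3) = -2p - 3
  5p - 5 = -2p - 3  ⇒  7p = 2  ⇒  p = 2/7.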